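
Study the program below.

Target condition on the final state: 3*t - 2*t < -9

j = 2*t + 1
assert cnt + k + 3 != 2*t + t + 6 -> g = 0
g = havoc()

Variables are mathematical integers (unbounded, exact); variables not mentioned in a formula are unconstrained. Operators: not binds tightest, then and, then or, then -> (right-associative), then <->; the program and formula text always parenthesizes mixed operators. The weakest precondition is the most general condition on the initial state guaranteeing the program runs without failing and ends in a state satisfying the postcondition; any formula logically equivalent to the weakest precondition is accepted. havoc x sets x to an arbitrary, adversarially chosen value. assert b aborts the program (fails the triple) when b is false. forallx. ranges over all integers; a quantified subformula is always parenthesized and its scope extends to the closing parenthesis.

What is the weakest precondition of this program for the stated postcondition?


Working backward. After the program, the postcondition 3*t - 2*t < -9 must hold; in canonical form it is t < -9.
Before havoc g: t < -9
Before assert cnt + k + 3 != 2*t + t + 6 -> g = 0: (cnt + k != 3*t + 3 -> g = 0) and t < -9
Before j := 2*t + 1: (cnt + k != 3*t + 3 -> g = 0) and t < -9
Answer: WP = (cnt + k != 3*t + 3 -> g = 0) and t < -9


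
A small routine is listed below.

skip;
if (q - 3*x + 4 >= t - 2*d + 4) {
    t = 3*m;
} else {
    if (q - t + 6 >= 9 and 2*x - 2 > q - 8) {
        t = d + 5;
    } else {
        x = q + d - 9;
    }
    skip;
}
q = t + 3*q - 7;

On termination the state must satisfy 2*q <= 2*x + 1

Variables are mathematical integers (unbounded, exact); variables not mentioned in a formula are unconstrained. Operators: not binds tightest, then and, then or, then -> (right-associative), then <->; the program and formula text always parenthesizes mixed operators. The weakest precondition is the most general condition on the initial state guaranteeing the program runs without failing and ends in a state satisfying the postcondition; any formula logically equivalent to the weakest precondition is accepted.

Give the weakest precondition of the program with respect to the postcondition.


Working backward. After the program, 2*q <= 2*x + 1 must hold.
Before q := t + 3*q - 7: 6*q + 2*t <= 2*x + 15
Then branch requires 6*m + 6*q <= 2*x + 15; else branch requires ((q >= t + 3 and 2*x > q - 6) -> 2*d + 6*q <= 2*x + 5) and ((not (q >= t + 3 and 2*x > q - 6)) -> 4*q + 2*t <= 2*d - 3).
Before the if: (2*d + q >= t + 3*x -> 6*m + 6*q <= 2*x + 15) and ((not (2*d + q >= t + 3*x)) -> (((q >= t + 3 and 2*x > q - 6) -> 2*d + 6*q <= 2*x + 5) and ((not (q >= t + 3 and 2*x > q - 6)) -> 4*q + 2*t <= 2*d - 3)))
Before skip: (2*d + q >= t + 3*x -> 6*m + 6*q <= 2*x + 15) and ((not (2*d + q >= t + 3*x)) -> (((q >= t + 3 and 2*x > q - 6) -> 2*d + 6*q <= 2*x + 5) and ((not (q >= t + 3 and 2*x > q - 6)) -> 4*q + 2*t <= 2*d - 3)))
Answer: WP = (2*d + q >= t + 3*x -> 6*m + 6*q <= 2*x + 15) and ((not (2*d + q >= t + 3*x)) -> (((q >= t + 3 and 2*x > q - 6) -> 2*d + 6*q <= 2*x + 5) and ((not (q >= t + 3 and 2*x > q - 6)) -> 4*q + 2*t <= 2*d - 3)))


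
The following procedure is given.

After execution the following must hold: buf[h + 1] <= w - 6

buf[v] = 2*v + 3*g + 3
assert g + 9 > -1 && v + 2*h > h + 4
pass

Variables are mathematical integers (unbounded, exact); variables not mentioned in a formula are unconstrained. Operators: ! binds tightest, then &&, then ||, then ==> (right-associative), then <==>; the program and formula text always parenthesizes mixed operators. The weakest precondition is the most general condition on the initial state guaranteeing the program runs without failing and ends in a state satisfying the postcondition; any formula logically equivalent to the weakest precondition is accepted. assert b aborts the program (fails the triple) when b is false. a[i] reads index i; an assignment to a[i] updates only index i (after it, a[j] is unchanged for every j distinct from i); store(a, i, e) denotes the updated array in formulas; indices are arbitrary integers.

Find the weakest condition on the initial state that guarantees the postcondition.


Working backward. After the program, buf[h + 1] <= w - 6 must hold.
Before skip: buf[h + 1] <= w - 6
Before assert g + 9 > -1 && v + 2*h > h + 4: g > -10 && h + v > 4 && buf[h + 1] <= w - 6
Before buf[v] := 2*v + 3*g + 3: g > -10 && h + v > 4 && store(buf, v, 3*g + 2*v + 3)[h + 1] <= w - 6
Answer: WP = g > -10 && h + v > 4 && store(buf, v, 3*g + 2*v + 3)[h + 1] <= w - 6


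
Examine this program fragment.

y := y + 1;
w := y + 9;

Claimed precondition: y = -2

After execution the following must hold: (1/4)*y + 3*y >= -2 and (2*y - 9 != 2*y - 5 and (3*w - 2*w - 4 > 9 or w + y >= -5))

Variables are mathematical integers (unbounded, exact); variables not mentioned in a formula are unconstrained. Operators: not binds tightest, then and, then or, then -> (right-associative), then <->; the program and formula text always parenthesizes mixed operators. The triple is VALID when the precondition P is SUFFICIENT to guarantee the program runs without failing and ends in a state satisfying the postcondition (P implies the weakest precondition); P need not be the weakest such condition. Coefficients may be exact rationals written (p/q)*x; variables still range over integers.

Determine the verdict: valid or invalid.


Working backward. After the program, the postcondition (1/4)*y + 3*y >= -2 and (2*y - 9 != 2*y - 5 and (3*w - 2*w - 4 > 9 or w + y >= -5)) must hold; in canonical form it is (13/4)*y >= -2 and (w > 13 or w + y >= -5).
Before w := y + 9: (13/4)*y >= -2 and (y > 4 or 2*y >= -14)
Before y := y + 1: (13/4)*y >= -21/4 and (y > 3 or 2*y >= -16)
The weakest precondition is (13/4)*y >= -21/4 and (y > 3 or 2*y >= -16).
Check whether y = -2 implies it.
Countermodel: at the initial state y = -2, the precondition holds but the weakest precondition fails.
Answer: invalid


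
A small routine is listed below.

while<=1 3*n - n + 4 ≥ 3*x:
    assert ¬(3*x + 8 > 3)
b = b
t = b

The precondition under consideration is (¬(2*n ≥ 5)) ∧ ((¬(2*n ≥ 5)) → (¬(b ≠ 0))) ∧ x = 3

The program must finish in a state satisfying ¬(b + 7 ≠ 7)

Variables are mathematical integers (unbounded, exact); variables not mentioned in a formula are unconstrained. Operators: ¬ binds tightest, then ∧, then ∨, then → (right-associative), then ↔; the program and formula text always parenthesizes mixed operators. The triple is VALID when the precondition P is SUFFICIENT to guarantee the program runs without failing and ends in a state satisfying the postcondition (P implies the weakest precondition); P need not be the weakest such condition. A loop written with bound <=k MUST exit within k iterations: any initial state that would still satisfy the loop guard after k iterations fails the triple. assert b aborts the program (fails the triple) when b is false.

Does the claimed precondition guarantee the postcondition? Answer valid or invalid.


Working backward. After the program, the postcondition ¬(b + 7 ≠ 7) must hold; in canonical form it is ¬(b ≠ 0).
Before t := b: ¬(b ≠ 0)
Before b := b: ¬(b ≠ 0)
Before the loop (bound <=1), unroll the exhaustion recursion (WP_0 = exit-now case; WP_j = one more guarded iteration, up to j = 1):
  WP_0: (¬(2*n ≥ 3*x - 4)) ∧ (¬(b ≠ 0))
  WP_1: (2*n ≥ 3*x - 4 → ((¬(3*x > -5)) ∧ (¬(2*n ≥ 3*x - 4)) ∧ (¬(b ≠ 0)))) ∧ ((¬(2*n ≥ 3*x - 4)) → (¬(b ≠ 0)))
So before the loop: (2*n ≥ 3*x - 4 → ((¬(3*x > -5)) ∧ (¬(2*n ≥ 3*x - 4)) ∧ (¬(b ≠ 0)))) ∧ ((¬(2*n ≥ 3*x - 4)) → (¬(b ≠ 0)))
The weakest precondition is (2*n ≥ 3*x - 4 → ((¬(3*x > -5)) ∧ (¬(2*n ≥ 3*x - 4)) ∧ (¬(b ≠ 0)))) ∧ ((¬(2*n ≥ 3*x - 4)) → (¬(b ≠ 0))).
Check whether (¬(2*n ≥ 5)) ∧ ((¬(2*n ≥ 5)) → (¬(b ≠ 0))) ∧ x = 3 implies it.
Every state satisfying the precondition satisfies the weakest precondition: the implication holds.
Answer: valid


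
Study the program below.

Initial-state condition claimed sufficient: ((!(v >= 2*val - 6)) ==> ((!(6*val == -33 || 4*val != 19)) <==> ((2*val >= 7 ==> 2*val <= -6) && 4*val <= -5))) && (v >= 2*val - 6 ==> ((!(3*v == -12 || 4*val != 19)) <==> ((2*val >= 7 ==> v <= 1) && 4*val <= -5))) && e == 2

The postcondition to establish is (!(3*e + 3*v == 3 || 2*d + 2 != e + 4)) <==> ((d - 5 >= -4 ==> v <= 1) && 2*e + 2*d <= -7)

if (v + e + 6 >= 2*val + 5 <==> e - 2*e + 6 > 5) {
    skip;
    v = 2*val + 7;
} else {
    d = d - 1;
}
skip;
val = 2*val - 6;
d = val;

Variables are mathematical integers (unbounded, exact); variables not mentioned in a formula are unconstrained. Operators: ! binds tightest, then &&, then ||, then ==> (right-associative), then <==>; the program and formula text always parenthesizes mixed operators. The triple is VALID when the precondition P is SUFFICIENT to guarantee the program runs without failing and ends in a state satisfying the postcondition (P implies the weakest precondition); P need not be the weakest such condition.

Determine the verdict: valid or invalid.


Working backward. After the program, the postcondition (!(3*e + 3*v == 3 || 2*d + 2 != e + 4)) <==> ((d - 5 >= -4 ==> v <= 1) && 2*e + 2*d <= -7) must hold; in canonical form it is (!(3*e + 3*v == 3 || 2*d != e + 2)) <==> ((d >= 1 ==> v <= 1) && 2*d + 2*e <= -7).
Before d := val: (!(3*e + 3*v == 3 || 2*val != e + 2)) <==> ((val >= 1 ==> v <= 1) && 2*e + 2*val <= -7)
Before val := 2*val - 6: (!(3*e + 3*v == 3 || 4*val != e + 14)) <==> ((2*val >= 7 ==> v <= 1) && 2*e + 4*val <= 5)
Before skip: (!(3*e + 3*v == 3 || 4*val != e + 14)) <==> ((2*val >= 7 ==> v <= 1) && 2*e + 4*val <= 5)
Then branch requires (!(3*e + 6*val == -18 || 4*val != e + 14)) <==> ((2*val >= 7 ==> 2*val <= -6) && 2*e + 4*val <= 5); else branch requires (!(3*e + 3*v == 3 || 4*val != e + 14)) <==> ((2*val >= 7 ==> v <= 1) && 2*e + 4*val <= 5).
Before the if: ((e + v >= 2*val - 1 <==> e < 1) ==> ((!(3*e + 6*val == -18 || 4*val != e + 14)) <==> ((2*val >= 7 ==> 2*val <= -6) && 2*e + 4*val <= 5))) && ((!(e + v >= 2*val - 1 <==> e < 1)) ==> ((!(3*e + 3*v == 3 || 4*val != e + 14)) <==> ((2*val >= 7 ==> v <= 1) && 2*e + 4*val <= 5)))
The weakest precondition is ((e + v >= 2*val - 1 <==> e < 1) ==> ((!(3*e + 6*val == -18 || 4*val != e + 14)) <==> ((2*val >= 7 ==> 2*val <= -6) && 2*e + 4*val <= 5))) && ((!(e + v >= 2*val - 1 <==> e < 1)) ==> ((!(3*e + 3*v == 3 || 4*val != e + 14)) <==> ((2*val >= 7 ==> v <= 1) && 2*e + 4*val <= 5))).
Check whether ((!(v >= 2*val - 6)) ==> ((!(6*val == -33 || 4*val != 19)) <==> ((2*val >= 7 ==> 2*val <= -6) && 4*val <= -5))) && (v >= 2*val - 6 ==> ((!(3*v == -12 || 4*val != 19)) <==> ((2*val >= 7 ==> v <= 1) && 4*val <= -5))) && e == 2 implies it.
Countermodel: at the initial state e = 2, v = -1, val = 0, the precondition holds but the weakest precondition fails.
Answer: invalid


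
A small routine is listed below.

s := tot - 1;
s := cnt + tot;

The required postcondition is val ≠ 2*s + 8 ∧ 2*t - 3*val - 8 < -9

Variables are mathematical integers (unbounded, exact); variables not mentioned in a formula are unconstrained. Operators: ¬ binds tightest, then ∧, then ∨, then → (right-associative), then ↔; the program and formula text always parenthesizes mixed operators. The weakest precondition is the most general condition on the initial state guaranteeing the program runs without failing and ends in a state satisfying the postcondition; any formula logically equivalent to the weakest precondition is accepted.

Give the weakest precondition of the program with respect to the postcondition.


Working backward. After the program, the postcondition val ≠ 2*s + 8 ∧ 2*t - 3*val - 8 < -9 must hold; in canonical form it is val ≠ 2*s + 8 ∧ 2*t < 3*val - 1.
Before s := cnt + tot: val ≠ 2*cnt + 2*tot + 8 ∧ 2*t < 3*val - 1
Before s := tot - 1: val ≠ 2*cnt + 2*tot + 8 ∧ 2*t < 3*val - 1
Answer: WP = val ≠ 2*cnt + 2*tot + 8 ∧ 2*t < 3*val - 1


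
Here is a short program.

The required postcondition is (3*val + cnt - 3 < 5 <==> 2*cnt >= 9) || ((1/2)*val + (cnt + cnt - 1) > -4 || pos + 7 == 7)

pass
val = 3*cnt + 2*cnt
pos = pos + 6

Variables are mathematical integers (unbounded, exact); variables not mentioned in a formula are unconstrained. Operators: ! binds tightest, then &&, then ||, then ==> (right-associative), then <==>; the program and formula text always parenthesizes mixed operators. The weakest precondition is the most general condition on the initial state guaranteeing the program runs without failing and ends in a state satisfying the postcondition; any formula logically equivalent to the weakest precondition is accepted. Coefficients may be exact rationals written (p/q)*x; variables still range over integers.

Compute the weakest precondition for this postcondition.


Working backward. After the program, the postcondition (3*val + cnt - 3 < 5 <==> 2*cnt >= 9) || ((1/2)*val + (cnt + cnt - 1) > -4 || pos + 7 == 7) must hold; in canonical form it is (cnt + 3*val < 8 <==> 2*cnt >= 9) || 2*cnt + (1/2)*val > -3 || pos == 0.
Before pos := pos + 6: (cnt + 3*val < 8 <==> 2*cnt >= 9) || 2*cnt + (1/2)*val > -3 || pos == -6
Before val := 3*cnt + 2*cnt: (16*cnt < 8 <==> 2*cnt >= 9) || (9/2)*cnt > -3 || pos == -6
Before skip: (16*cnt < 8 <==> 2*cnt >= 9) || (9/2)*cnt > -3 || pos == -6
Answer: WP = (16*cnt < 8 <==> 2*cnt >= 9) || (9/2)*cnt > -3 || pos == -6


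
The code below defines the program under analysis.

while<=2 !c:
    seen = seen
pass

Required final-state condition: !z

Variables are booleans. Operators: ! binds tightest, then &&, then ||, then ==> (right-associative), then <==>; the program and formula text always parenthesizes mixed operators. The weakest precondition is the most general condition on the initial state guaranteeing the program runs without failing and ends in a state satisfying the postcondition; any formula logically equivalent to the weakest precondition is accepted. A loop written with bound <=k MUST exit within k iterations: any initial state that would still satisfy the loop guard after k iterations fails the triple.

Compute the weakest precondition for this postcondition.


Working backward. After the program, !z must hold.
Before skip: !z
Before the loop (bound <=2), unroll the exhaustion recursion (WP_0 = exit-now case; WP_j = one more guarded iteration, up to j = 2):
  WP_0: c && (!z)
  WP_1: ((!c) ==> (c && (!z))) && (c ==> (!z))
  WP_2: ((!c) ==> (((!c) ==> (c && (!z))) && (c ==> (!z)))) && (c ==> (!z))
So before the loop: ((!c) ==> (((!c) ==> (c && (!z))) && (c ==> (!z)))) && (c ==> (!z))
Answer: WP = ((!c) ==> (((!c) ==> (c && (!z))) && (c ==> (!z)))) && (c ==> (!z))


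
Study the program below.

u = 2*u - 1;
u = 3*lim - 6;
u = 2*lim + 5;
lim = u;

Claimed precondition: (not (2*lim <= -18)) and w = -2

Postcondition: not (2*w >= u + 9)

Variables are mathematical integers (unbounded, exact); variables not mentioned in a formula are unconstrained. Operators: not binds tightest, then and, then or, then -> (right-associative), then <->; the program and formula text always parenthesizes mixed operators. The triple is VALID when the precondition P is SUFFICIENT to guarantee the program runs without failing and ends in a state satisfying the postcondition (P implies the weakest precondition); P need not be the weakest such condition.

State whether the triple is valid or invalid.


Working backward. After the program, not (2*w >= u + 9) must hold.
Before lim := u: not (2*w >= u + 9)
Before u := 2*lim + 5: not (2*w >= 2*lim + 14)
Before u := 3*lim - 6: not (2*w >= 2*lim + 14)
Before u := 2*u - 1: not (2*w >= 2*lim + 14)
The weakest precondition is not (2*w >= 2*lim + 14).
Check whether (not (2*lim <= -18)) and w = -2 implies it.
Every state satisfying the precondition satisfies the weakest precondition: the implication holds.
Answer: valid


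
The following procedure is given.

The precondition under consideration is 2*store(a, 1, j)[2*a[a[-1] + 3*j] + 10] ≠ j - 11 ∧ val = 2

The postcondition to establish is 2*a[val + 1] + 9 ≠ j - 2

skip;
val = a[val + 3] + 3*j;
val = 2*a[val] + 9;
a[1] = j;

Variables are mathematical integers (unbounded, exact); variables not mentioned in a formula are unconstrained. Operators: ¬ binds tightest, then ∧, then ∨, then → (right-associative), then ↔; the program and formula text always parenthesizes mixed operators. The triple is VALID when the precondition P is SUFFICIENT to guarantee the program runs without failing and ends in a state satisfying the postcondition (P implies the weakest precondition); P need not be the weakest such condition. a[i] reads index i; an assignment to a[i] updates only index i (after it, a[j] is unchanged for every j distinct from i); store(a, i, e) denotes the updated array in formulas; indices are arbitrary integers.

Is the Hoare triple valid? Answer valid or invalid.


Working backward. After the program, the postcondition 2*a[val + 1] + 9 ≠ j - 2 must hold; in canonical form it is 2*a[val + 1] ≠ j - 11.
Before a[1] := j: 2*store(a, 1, j)[val + 1] ≠ j - 11
Before val := 2*a[val] + 9: 2*store(a, 1, j)[2*a[val] + 10] ≠ j - 11
Before val := a[val + 3] + 3*j: 2*store(a, 1, j)[2*a[a[val + 3] + 3*j] + 10] ≠ j - 11
Before skip: 2*store(a, 1, j)[2*a[a[val + 3] + 3*j] + 10] ≠ j - 11
The weakest precondition is 2*store(a, 1, j)[2*a[a[val + 3] + 3*j] + 10] ≠ j - 11.
Check whether 2*store(a, 1, j)[2*a[a[-1] + 3*j] + 10] ≠ j - 11 ∧ val = 2 implies it.
Countermodel: at the initial state a = {[-9636] = -16367, [-1] = 0, [1] = 2, [5] = 25042, [35612] = 12043, [72291] = -4823, [97333] = 17801, elsewhere 2}, j = 24097, val = 2, the precondition holds but the weakest precondition fails.
Answer: invalid


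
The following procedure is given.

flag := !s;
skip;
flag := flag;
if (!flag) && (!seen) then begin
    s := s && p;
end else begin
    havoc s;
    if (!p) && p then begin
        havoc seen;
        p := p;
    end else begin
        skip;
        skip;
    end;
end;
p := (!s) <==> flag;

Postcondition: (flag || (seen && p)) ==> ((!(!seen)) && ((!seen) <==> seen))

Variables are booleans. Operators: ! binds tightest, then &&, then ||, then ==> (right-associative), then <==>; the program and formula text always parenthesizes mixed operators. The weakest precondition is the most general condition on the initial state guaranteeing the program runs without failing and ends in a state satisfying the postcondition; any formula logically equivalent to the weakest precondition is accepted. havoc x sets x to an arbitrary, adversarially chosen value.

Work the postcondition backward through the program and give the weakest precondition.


Working backward. After the program, the postcondition (flag || (seen && p)) ==> ((!(!seen)) && ((!seen) <==> seen)) must hold; in canonical form it is (flag || (seen && p)) ==> (seen && ((!seen) <==> seen)).
Before p := (!s) <==> flag: (flag || (seen && ((!s) <==> flag))) ==> (seen && ((!seen) <==> seen))
Then branch requires (flag || (seen && ((!(s && p)) <==> flag))) ==> (seen && ((!seen) <==> seen)); else branch requires ((flag || (seen && (!flag))) ==> (seen && ((!seen) <==> seen))) && ((flag || (seen && flag)) ==> (seen && ((!seen) <==> seen))).
Before the if: (((!flag) && (!seen)) ==> ((flag || (seen && ((!(s && p)) <==> flag))) ==> (seen && ((!seen) <==> seen)))) && ((!((!flag) && (!seen))) ==> (((flag || (seen && (!flag))) ==> (seen && ((!seen) <==> seen))) && ((flag || (seen && flag)) ==> (seen && ((!seen) <==> seen)))))
Before flag := flag: (((!flag) && (!seen)) ==> ((flag || (seen && ((!(s && p)) <==> flag))) ==> (seen && ((!seen) <==> seen)))) && ((!((!flag) && (!seen))) ==> (((flag || (seen && (!flag))) ==> (seen && ((!seen) <==> seen))) && ((flag || (seen && flag)) ==> (seen && ((!seen) <==> seen)))))
Before skip: (((!flag) && (!seen)) ==> ((flag || (seen && ((!(s && p)) <==> flag))) ==> (seen && ((!seen) <==> seen)))) && ((!((!flag) && (!seen))) ==> (((flag || (seen && (!flag))) ==> (seen && ((!seen) <==> seen))) && ((flag || (seen && flag)) ==> (seen && ((!seen) <==> seen)))))
Before flag := !s: ((s && (!seen)) ==> (((!s) || (seen && ((!(s && p)) <==> (!s)))) ==> (seen && ((!seen) <==> seen)))) && ((!(s && (!seen))) ==> ((((!s) || (seen && s)) ==> (seen && ((!seen) <==> seen))) && (((!s) || (seen && (!s))) ==> (seen && ((!seen) <==> seen)))))
Answer: WP = ((s && (!seen)) ==> (((!s) || (seen && ((!(s && p)) <==> (!s)))) ==> (seen && ((!seen) <==> seen)))) && ((!(s && (!seen))) ==> ((((!s) || (seen && s)) ==> (seen && ((!seen) <==> seen))) && (((!s) || (seen && (!s))) ==> (seen && ((!seen) <==> seen)))))


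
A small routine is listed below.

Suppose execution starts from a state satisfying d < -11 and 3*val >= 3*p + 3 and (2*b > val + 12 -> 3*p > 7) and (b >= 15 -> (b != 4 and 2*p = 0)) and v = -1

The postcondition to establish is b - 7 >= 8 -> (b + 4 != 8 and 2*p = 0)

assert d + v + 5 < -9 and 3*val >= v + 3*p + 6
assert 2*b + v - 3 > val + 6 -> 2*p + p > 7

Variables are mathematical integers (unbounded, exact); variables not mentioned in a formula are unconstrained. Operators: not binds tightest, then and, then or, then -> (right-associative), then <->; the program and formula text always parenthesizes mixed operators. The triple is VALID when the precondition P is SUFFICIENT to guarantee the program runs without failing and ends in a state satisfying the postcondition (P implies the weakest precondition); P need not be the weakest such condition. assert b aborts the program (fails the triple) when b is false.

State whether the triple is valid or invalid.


Working backward. After the program, the postcondition b - 7 >= 8 -> (b + 4 != 8 and 2*p = 0) must hold; in canonical form it is b >= 15 -> (b != 4 and 2*p = 0).
Before assert 2*b + v - 3 > val + 6 -> 2*p + p > 7: (2*b + v > val + 9 -> 3*p > 7) and (b >= 15 -> (b != 4 and 2*p = 0))
Before assert d + v + 5 < -9 and 3*val >= v + 3*p + 6: d + v < -14 and 3*val >= 3*p + v + 6 and (2*b + v > val + 9 -> 3*p > 7) and (b >= 15 -> (b != 4 and 2*p = 0))
The weakest precondition is d + v < -14 and 3*val >= 3*p + v + 6 and (2*b + v > val + 9 -> 3*p > 7) and (b >= 15 -> (b != 4 and 2*p = 0)).
Check whether d < -11 and 3*val >= 3*p + 3 and (2*b > val + 12 -> 3*p > 7) and (b >= 15 -> (b != 4 and 2*p = 0)) and v = -1 implies it.
Countermodel: at the initial state b = 5, d = -14, p = -2, v = -1, val = -1, the precondition holds but the weakest precondition fails.
Answer: invalid


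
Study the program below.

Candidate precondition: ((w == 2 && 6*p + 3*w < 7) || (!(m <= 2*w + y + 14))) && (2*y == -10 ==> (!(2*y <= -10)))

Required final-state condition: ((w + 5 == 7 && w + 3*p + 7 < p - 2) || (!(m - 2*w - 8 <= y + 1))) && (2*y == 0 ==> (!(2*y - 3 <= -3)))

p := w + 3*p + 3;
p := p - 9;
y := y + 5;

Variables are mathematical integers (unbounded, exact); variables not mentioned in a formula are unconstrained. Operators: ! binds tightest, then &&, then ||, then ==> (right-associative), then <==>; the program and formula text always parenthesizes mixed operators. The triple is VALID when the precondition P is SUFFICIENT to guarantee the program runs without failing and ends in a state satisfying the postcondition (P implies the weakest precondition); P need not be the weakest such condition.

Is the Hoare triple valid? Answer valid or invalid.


Working backward. After the program, the postcondition ((w + 5 == 7 && w + 3*p + 7 < p - 2) || (!(m - 2*w - 8 <= y + 1))) && (2*y == 0 ==> (!(2*y - 3 <= -3))) must hold; in canonical form it is ((w == 2 && 2*p + w < -9) || (!(m <= 2*w + y + 9))) && (2*y == 0 ==> (!(2*y <= 0))).
Before y := y + 5: ((w == 2 && 2*p + w < -9) || (!(m <= 2*w + y + 14))) && (2*y == -10 ==> (!(2*y <= -10)))
Before p := p - 9: ((w == 2 && 2*p + w < 9) || (!(m <= 2*w + y + 14))) && (2*y == -10 ==> (!(2*y <= -10)))
Before p := w + 3*p + 3: ((w == 2 && 6*p + 3*w < 3) || (!(m <= 2*w + y + 14))) && (2*y == -10 ==> (!(2*y <= -10)))
The weakest precondition is ((w == 2 && 6*p + 3*w < 3) || (!(m <= 2*w + y + 14))) && (2*y == -10 ==> (!(2*y <= -10))).
Check whether ((w == 2 && 6*p + 3*w < 7) || (!(m <= 2*w + y + 14))) && (2*y == -10 ==> (!(2*y <= -10))) implies it.
Countermodel: at the initial state m = 14, p = 0, w = 2, y = -4, the precondition holds but the weakest precondition fails.
Answer: invalid


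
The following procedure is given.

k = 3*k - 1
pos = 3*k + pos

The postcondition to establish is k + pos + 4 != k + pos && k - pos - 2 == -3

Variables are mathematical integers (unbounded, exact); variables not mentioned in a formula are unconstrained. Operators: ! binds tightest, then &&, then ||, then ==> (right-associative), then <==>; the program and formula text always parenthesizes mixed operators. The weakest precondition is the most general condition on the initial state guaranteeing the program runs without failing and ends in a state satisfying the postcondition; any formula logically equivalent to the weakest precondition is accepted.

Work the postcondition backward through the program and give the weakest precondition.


Working backward. After the program, the postcondition k + pos + 4 != k + pos && k - pos - 2 == -3 must hold; in canonical form it is k == pos - 1.
Before pos := 3*k + pos: 2*k + pos == 1
Before k := 3*k - 1: 6*k + pos == 3
Answer: WP = 6*k + pos == 3


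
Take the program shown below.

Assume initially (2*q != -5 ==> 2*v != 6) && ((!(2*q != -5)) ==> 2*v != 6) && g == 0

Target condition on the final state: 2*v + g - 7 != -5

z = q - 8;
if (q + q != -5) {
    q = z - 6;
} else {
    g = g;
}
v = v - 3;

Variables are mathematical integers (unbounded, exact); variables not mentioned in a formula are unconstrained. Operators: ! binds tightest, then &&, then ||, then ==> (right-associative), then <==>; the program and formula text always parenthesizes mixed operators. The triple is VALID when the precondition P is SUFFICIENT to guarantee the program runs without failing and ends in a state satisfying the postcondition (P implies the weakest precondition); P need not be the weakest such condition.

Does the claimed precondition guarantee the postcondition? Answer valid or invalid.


Working backward. After the program, the postcondition 2*v + g - 7 != -5 must hold; in canonical form it is g + 2*v != 2.
Before v := v - 3: g + 2*v != 8
Then branch requires g + 2*v != 8; else branch requires g + 2*v != 8.
Before the if: (2*q != -5 ==> g + 2*v != 8) && ((!(2*q != -5)) ==> g + 2*v != 8)
Before z := q - 8: (2*q != -5 ==> g + 2*v != 8) && ((!(2*q != -5)) ==> g + 2*v != 8)
The weakest precondition is (2*q != -5 ==> g + 2*v != 8) && ((!(2*q != -5)) ==> g + 2*v != 8).
Check whether (2*q != -5 ==> 2*v != 6) && ((!(2*q != -5)) ==> 2*v != 6) && g == 0 implies it.
Countermodel: at the initial state g = 0, q = 0, v = 4, the precondition holds but the weakest precondition fails.
Answer: invalid


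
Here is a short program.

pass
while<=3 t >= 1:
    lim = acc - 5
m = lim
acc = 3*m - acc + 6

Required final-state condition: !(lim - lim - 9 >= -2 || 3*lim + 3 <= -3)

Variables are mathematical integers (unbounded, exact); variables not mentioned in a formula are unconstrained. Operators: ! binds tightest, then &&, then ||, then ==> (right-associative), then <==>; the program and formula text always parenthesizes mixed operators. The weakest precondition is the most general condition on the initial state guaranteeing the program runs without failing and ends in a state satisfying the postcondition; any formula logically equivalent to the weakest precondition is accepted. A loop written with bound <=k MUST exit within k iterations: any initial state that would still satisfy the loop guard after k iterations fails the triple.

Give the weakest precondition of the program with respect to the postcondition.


Working backward. After the program, the postcondition !(lim - lim - 9 >= -2 || 3*lim + 3 <= -3) must hold; in canonical form it is !(3*lim <= -6).
Before acc := 3*m - acc + 6: !(3*lim <= -6)
Before m := lim: !(3*lim <= -6)
Before the loop (bound <=3), unroll the exhaustion recursion (WP_0 = exit-now case; WP_j = one more guarded iteration, up to j = 3):
  WP_0: (!(t >= 1)) && (!(3*lim <= -6))
  WP_1: (t >= 1 ==> ((!(t >= 1)) && (!(3*acc <= 9)))) && ((!(t >= 1)) ==> (!(3*lim <= -6)))
  WP_2: (t >= 1 ==> ((t >= 1 ==> ((!(t >= 1)) && (!(3*acc <= 9)))) && ((!(t >= 1)) ==> (!(3*acc <= 9))))) && ((!(t >= 1)) ==> (!(3*lim <= -6)))
  WP_3: (t >= 1 ==> ((t >= 1 ==> ((t >= 1 ==> ((!(t >= 1)) && (!(3*acc <= 9)))) && ((!(t >= 1)) ==> (!(3*acc <= 9))))) && ((!(t >= 1)) ==> (!(3*acc <= 9))))) && ((!(t >= 1)) ==> (!(3*lim <= -6)))
So before the loop: (t >= 1 ==> ((t >= 1 ==> ((t >= 1 ==> ((!(t >= 1)) && (!(3*acc <= 9)))) && ((!(t >= 1)) ==> (!(3*acc <= 9))))) && ((!(t >= 1)) ==> (!(3*acc <= 9))))) && ((!(t >= 1)) ==> (!(3*lim <= -6)))
Before skip: (t >= 1 ==> ((t >= 1 ==> ((t >= 1 ==> ((!(t >= 1)) && (!(3*acc <= 9)))) && ((!(t >= 1)) ==> (!(3*acc <= 9))))) && ((!(t >= 1)) ==> (!(3*acc <= 9))))) && ((!(t >= 1)) ==> (!(3*lim <= -6)))
Answer: WP = (t >= 1 ==> ((t >= 1 ==> ((t >= 1 ==> ((!(t >= 1)) && (!(3*acc <= 9)))) && ((!(t >= 1)) ==> (!(3*acc <= 9))))) && ((!(t >= 1)) ==> (!(3*acc <= 9))))) && ((!(t >= 1)) ==> (!(3*lim <= -6)))


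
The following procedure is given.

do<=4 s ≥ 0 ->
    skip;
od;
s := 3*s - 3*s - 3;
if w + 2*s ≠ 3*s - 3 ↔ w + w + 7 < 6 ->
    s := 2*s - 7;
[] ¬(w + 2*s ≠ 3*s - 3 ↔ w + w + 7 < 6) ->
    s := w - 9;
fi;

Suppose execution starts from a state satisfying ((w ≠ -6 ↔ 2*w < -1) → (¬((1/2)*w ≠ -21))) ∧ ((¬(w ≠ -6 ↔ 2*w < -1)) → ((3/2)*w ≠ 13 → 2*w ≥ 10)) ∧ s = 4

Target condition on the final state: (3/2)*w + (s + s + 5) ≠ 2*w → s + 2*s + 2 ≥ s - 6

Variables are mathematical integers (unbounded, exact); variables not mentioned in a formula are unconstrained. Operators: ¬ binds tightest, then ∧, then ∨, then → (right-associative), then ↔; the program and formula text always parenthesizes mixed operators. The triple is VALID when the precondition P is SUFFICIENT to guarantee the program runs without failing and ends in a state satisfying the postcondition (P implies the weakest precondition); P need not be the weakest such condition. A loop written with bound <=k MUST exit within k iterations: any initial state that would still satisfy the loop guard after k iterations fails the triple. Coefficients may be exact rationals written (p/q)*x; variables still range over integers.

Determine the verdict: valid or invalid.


Working backward. After the program, the postcondition (3/2)*w + (s + s + 5) ≠ 2*w → s + 2*s + 2 ≥ s - 6 must hold; in canonical form it is 2*s ≠ (1/2)*w - 5 → 2*s ≥ -8.
Then branch requires 4*s ≠ (1/2)*w + 9 → 4*s ≥ 6; else branch requires (3/2)*w ≠ 13 → 2*w ≥ 10.
Before the if: ((w ≠ s - 3 ↔ 2*w < -1) → (4*s ≠ (1/2)*w + 9 → 4*s ≥ 6)) ∧ ((¬(w ≠ s - 3 ↔ 2*w < -1)) → ((3/2)*w ≠ 13 → 2*w ≥ 10))
Before s := 3*s - 3*s - 3: ((w ≠ -6 ↔ 2*w < -1) → (¬((1/2)*w ≠ -21))) ∧ ((¬(w ≠ -6 ↔ 2*w < -1)) → ((3/2)*w ≠ 13 → 2*w ≥ 10))
Before the loop (bound <=4), unroll the exhaustion recursion (WP_0 = exit-now case; WP_j = one more guarded iteration, up to j = 4):
  WP_0: (¬(s ≥ 0)) ∧ ((w ≠ -6 ↔ 2*w < -1) → (¬((1/2)*w ≠ -21))) ∧ ((¬(w ≠ -6 ↔ 2*w < -1)) → ((3/2)*w ≠ 13 → 2*w ≥ 10))
  WP_1: (s ≥ 0 → ((¬(s ≥ 0)) ∧ ((w ≠ -6 ↔ 2*w < -1) → (¬((1/2)*w ≠ -21))) ∧ ((¬(w ≠ -6 ↔ 2*w < -1)) → ((3/2)*w ≠ 13 → 2*w ≥ 10)))) ∧ ((¬(s ≥ 0)) → (((w ≠ -6 ↔ 2*w < -1) → (¬((1/2)*w ≠ -21))) ∧ ((¬(w ≠ -6 ↔ 2*w < -1)) → ((3/2)*w ≠ 13 → 2*w ≥ 10))))
  WP_2: (s ≥ 0 → ((s ≥ 0 → ((¬(s ≥ 0)) ∧ ((w ≠ -6 ↔ 2*w < -1) → (¬((1/2)*w ≠ -21))) ∧ ((¬(w ≠ -6 ↔ 2*w < -1)) → ((3/2)*w ≠ 13 → 2*w ≥ 10)))) ∧ ((¬(s ≥ 0)) → (((w ≠ -6 ↔ 2*w < -1) → (¬((1/2)*w ≠ -21))) ∧ ((¬(w ≠ -6 ↔ 2*w < -1)) → ((3/2)*w ≠ 13 → 2*w ≥ 10)))))) ∧ ((¬(s ≥ 0)) → (((w ≠ -6 ↔ 2*w < -1) → (¬((1/2)*w ≠ -21))) ∧ ((¬(w ≠ -6 ↔ 2*w < -1)) → ((3/2)*w ≠ 13 → 2*w ≥ 10))))
  WP_3: (s ≥ 0 → ((s ≥ 0 → ((s ≥ 0 → ((¬(s ≥ 0)) ∧ ((w ≠ -6 ↔ 2*w < -1) → (¬((1/2)*w ≠ -21))) ∧ ((¬(w ≠ -6 ↔ 2*w < -1)) → ((3/2)*w ≠ 13 → 2*w ≥ 10)))) ∧ ((¬(s ≥ 0)) → (((w ≠ -6 ↔ 2*w < -1) → (¬((1/2)*w ≠ -21))) ∧ ((¬(w ≠ -6 ↔ 2*w < -1)) → ((3/2)*w ≠ 13 → 2*w ≥ 10)))))) ∧ ((¬(s ≥ 0)) → (((w ≠ -6 ↔ 2*w < -1) → (¬((1/2)*w ≠ -21))) ∧ ((¬(w ≠ -6 ↔ 2*w < -1)) → ((3/2)*w ≠ 13 → 2*w ≥ 10)))))) ∧ ((¬(s ≥ 0)) → (((w ≠ -6 ↔ 2*w < -1) → (¬((1/2)*w ≠ -21))) ∧ ((¬(w ≠ -6 ↔ 2*w < -1)) → ((3/2)*w ≠ 13 → 2*w ≥ 10))))
  WP_4: (s ≥ 0 → ((s ≥ 0 → ((s ≥ 0 → ((s ≥ 0 → ((¬(s ≥ 0)) ∧ ((w ≠ -6 ↔ 2*w < -1) → (¬((1/2)*w ≠ -21))) ∧ ((¬(w ≠ -6 ↔ 2*w < -1)) → ((3/2)*w ≠ 13 → 2*w ≥ 10)))) ∧ ((¬(s ≥ 0)) → (((w ≠ -6 ↔ 2*w < -1) → (¬((1/2)*w ≠ -21))) ∧ ((¬(w ≠ -6 ↔ 2*w < -1)) → ((3/2)*w ≠ 13 → 2*w ≥ 10)))))) ∧ ((¬(s ≥ 0)) → (((w ≠ -6 ↔ 2*w < -1) → (¬((1/2)*w ≠ -21))) ∧ ((¬(w ≠ -6 ↔ 2*w < -1)) → ((3/2)*w ≠ 13 → 2*w ≥ 10)))))) ∧ ((¬(s ≥ 0)) → (((w ≠ -6 ↔ 2*w < -1) → (¬((1/2)*w ≠ -21))) ∧ ((¬(w ≠ -6 ↔ 2*w < -1)) → ((3/2)*w ≠ 13 → 2*w ≥ 10)))))) ∧ ((¬(s ≥ 0)) → (((w ≠ -6 ↔ 2*w < -1) → (¬((1/2)*w ≠ -21))) ∧ ((¬(w ≠ -6 ↔ 2*w < -1)) → ((3/2)*w ≠ 13 → 2*w ≥ 10))))
So before the loop: (s ≥ 0 → ((s ≥ 0 → ((s ≥ 0 → ((s ≥ 0 → ((¬(s ≥ 0)) ∧ ((w ≠ -6 ↔ 2*w < -1) → (¬((1/2)*w ≠ -21))) ∧ ((¬(w ≠ -6 ↔ 2*w < -1)) → ((3/2)*w ≠ 13 → 2*w ≥ 10)))) ∧ ((¬(s ≥ 0)) → (((w ≠ -6 ↔ 2*w < -1) → (¬((1/2)*w ≠ -21))) ∧ ((¬(w ≠ -6 ↔ 2*w < -1)) → ((3/2)*w ≠ 13 → 2*w ≥ 10)))))) ∧ ((¬(s ≥ 0)) → (((w ≠ -6 ↔ 2*w < -1) → (¬((1/2)*w ≠ -21))) ∧ ((¬(w ≠ -6 ↔ 2*w < -1)) → ((3/2)*w ≠ 13 → 2*w ≥ 10)))))) ∧ ((¬(s ≥ 0)) → (((w ≠ -6 ↔ 2*w < -1) → (¬((1/2)*w ≠ -21))) ∧ ((¬(w ≠ -6 ↔ 2*w < -1)) → ((3/2)*w ≠ 13 → 2*w ≥ 10)))))) ∧ ((¬(s ≥ 0)) → (((w ≠ -6 ↔ 2*w < -1) → (¬((1/2)*w ≠ -21))) ∧ ((¬(w ≠ -6 ↔ 2*w < -1)) → ((3/2)*w ≠ 13 → 2*w ≥ 10))))
The weakest precondition is (s ≥ 0 → ((s ≥ 0 → ((s ≥ 0 → ((s ≥ 0 → ((¬(s ≥ 0)) ∧ ((w ≠ -6 ↔ 2*w < -1) → (¬((1/2)*w ≠ -21))) ∧ ((¬(w ≠ -6 ↔ 2*w < -1)) → ((3/2)*w ≠ 13 → 2*w ≥ 10)))) ∧ ((¬(s ≥ 0)) → (((w ≠ -6 ↔ 2*w < -1) → (¬((1/2)*w ≠ -21))) ∧ ((¬(w ≠ -6 ↔ 2*w < -1)) → ((3/2)*w ≠ 13 → 2*w ≥ 10)))))) ∧ ((¬(s ≥ 0)) → (((w ≠ -6 ↔ 2*w < -1) → (¬((1/2)*w ≠ -21))) ∧ ((¬(w ≠ -6 ↔ 2*w < -1)) → ((3/2)*w ≠ 13 → 2*w ≥ 10)))))) ∧ ((¬(s ≥ 0)) → (((w ≠ -6 ↔ 2*w < -1) → (¬((1/2)*w ≠ -21))) ∧ ((¬(w ≠ -6 ↔ 2*w < -1)) → ((3/2)*w ≠ 13 → 2*w ≥ 10)))))) ∧ ((¬(s ≥ 0)) → (((w ≠ -6 ↔ 2*w < -1) → (¬((1/2)*w ≠ -21))) ∧ ((¬(w ≠ -6 ↔ 2*w < -1)) → ((3/2)*w ≠ 13 → 2*w ≥ 10)))).
Check whether ((w ≠ -6 ↔ 2*w < -1) → (¬((1/2)*w ≠ -21))) ∧ ((¬(w ≠ -6 ↔ 2*w < -1)) → ((3/2)*w ≠ 13 → 2*w ≥ 10)) ∧ s = 4 implies it.
Countermodel: at the initial state s = 4, w = 5, the precondition holds but the weakest precondition fails.
Answer: invalid


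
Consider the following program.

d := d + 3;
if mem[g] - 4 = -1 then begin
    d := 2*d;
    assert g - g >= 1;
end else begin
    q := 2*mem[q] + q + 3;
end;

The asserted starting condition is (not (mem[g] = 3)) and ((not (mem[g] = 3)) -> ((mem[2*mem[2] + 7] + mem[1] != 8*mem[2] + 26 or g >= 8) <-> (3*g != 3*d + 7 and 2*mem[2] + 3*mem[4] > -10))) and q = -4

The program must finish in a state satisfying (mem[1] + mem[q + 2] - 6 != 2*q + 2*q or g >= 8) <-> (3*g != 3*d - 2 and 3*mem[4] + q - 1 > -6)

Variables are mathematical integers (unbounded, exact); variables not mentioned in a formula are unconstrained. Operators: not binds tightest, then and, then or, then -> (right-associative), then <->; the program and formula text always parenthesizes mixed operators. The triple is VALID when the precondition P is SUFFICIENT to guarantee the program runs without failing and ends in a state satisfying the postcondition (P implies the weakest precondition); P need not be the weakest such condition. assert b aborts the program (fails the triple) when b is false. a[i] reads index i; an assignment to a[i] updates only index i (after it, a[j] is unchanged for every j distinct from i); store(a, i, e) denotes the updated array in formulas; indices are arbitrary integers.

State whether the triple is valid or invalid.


Working backward. After the program, the postcondition (mem[1] + mem[q + 2] - 6 != 2*q + 2*q or g >= 8) <-> (3*g != 3*d - 2 and 3*mem[4] + q - 1 > -6) must hold; in canonical form it is (mem[q + 2] + mem[1] != 4*q + 6 or g >= 8) <-> (3*g != 3*d - 2 and 3*mem[4] + q > -5).
Then branch requires false; else branch requires (mem[2*mem[q] + q + 5] + mem[1] != 8*mem[q] + 4*q + 18 or g >= 8) <-> (3*g != 3*d - 2 and 3*mem[4] + 2*mem[q] + q > -8).
Before the if: (not (mem[g] = 3)) and ((not (mem[g] = 3)) -> ((mem[2*mem[q] + q + 5] + mem[1] != 8*mem[q] + 4*q + 18 or g >= 8) <-> (3*g != 3*d - 2 and 3*mem[4] + 2*mem[q] + q > -8)))
Before d := d + 3: (not (mem[g] = 3)) and ((not (mem[g] = 3)) -> ((mem[2*mem[q] + q + 5] + mem[1] != 8*mem[q] + 4*q + 18 or g >= 8) <-> (3*g != 3*d + 7 and 3*mem[4] + 2*mem[q] + q > -8)))
The weakest precondition is (not (mem[g] = 3)) and ((not (mem[g] = 3)) -> ((mem[2*mem[q] + q + 5] + mem[1] != 8*mem[q] + 4*q + 18 or g >= 8) <-> (3*g != 3*d + 7 and 3*mem[4] + 2*mem[q] + q > -8))).
Check whether (not (mem[g] = 3)) and ((not (mem[g] = 3)) -> ((mem[2*mem[2] + 7] + mem[1] != 8*mem[2] + 26 or g >= 8) <-> (3*g != 3*d + 7 and 2*mem[2] + 3*mem[4] > -10))) and q = -4 implies it.
Countermodel: at the initial state d = 0, g = -11794, mem = {[-11794] = 5, [-4] = 90461, [1] = 0, [2] = 90457, [4] = -60308, [180921] = 723682, [180923] = 723690, elsewhere 90461}, q = -4, the precondition holds but the weakest precondition fails.
Answer: invalid


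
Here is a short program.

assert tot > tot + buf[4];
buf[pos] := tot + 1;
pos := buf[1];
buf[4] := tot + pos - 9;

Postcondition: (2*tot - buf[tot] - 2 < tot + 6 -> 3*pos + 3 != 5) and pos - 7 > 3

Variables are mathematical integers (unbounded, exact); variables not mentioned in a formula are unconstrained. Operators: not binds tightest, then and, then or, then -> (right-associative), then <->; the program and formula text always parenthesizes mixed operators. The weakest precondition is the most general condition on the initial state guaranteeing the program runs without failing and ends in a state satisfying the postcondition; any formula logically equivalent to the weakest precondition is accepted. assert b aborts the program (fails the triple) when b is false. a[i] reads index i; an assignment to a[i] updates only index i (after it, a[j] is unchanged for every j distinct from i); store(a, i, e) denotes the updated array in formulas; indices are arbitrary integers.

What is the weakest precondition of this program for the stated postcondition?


Working backward. After the program, the postcondition (2*tot - buf[tot] - 2 < tot + 6 -> 3*pos + 3 != 5) and pos - 7 > 3 must hold; in canonical form it is (tot < buf[tot] + 8 -> 3*pos != 2) and pos > 10.
Before buf[4] := tot + pos - 9: (tot < store(buf, 4, pos + tot - 9)[tot] + 8 -> 3*pos != 2) and pos > 10
Before pos := buf[1]: (tot < store(buf, 4, buf[1] + tot - 9)[tot] + 8 -> 3*buf[1] != 2) and buf[1] > 10
Before buf[pos] := tot + 1: (tot < store(store(buf, pos, tot + 1), 4, store(buf, pos, tot + 1)[1] + tot - 9)[tot] + 8 -> 3*store(buf, pos, tot + 1)[1] != 2) and store(buf, pos, tot + 1)[1] > 10
Before assert tot > tot + buf[4]: buf[4] < 0 and (tot < store(store(buf, pos, tot + 1), 4, store(buf, pos, tot + 1)[1] + tot - 9)[tot] + 8 -> 3*store(buf, pos, tot + 1)[1] != 2) and store(buf, pos, tot + 1)[1] > 10
Answer: WP = buf[4] < 0 and (tot < store(store(buf, pos, tot + 1), 4, store(buf, pos, tot + 1)[1] + tot - 9)[tot] + 8 -> 3*store(buf, pos, tot + 1)[1] != 2) and store(buf, pos, tot + 1)[1] > 10


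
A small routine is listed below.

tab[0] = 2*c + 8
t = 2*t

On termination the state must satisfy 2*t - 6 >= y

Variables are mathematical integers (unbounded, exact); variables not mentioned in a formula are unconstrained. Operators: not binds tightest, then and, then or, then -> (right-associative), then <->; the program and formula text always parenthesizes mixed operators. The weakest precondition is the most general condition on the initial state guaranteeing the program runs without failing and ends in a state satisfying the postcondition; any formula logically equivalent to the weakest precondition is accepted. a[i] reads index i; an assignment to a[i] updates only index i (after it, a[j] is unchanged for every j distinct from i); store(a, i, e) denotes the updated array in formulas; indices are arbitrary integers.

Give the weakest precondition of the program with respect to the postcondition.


Working backward. After the program, the postcondition 2*t - 6 >= y must hold; in canonical form it is 2*t >= y + 6.
Before t := 2*t: 4*t >= y + 6
Before tab[0] := 2*c + 8: 4*t >= y + 6
Answer: WP = 4*t >= y + 6
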